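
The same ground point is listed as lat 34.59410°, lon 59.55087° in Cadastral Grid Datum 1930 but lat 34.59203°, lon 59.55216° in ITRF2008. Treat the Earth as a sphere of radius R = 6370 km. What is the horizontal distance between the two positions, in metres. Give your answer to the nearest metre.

259 m

Δφ = 34.59203° − 34.59410° = -0.00207°; Δλ = 59.55216° − 59.55087° = +0.00129°.
1° along a meridian = πR/180 = 111177 m.
ΔN = Δφ × 111177 = -230.1 m; ΔE = Δλ × 111177 × cos(34.59410°) = +0.00129 × 111177 × 0.823195 = 118.1 m.
Distance = √(ΔE² + ΔN²) = √(118.1² + (-230.1)²) = 258.7 m.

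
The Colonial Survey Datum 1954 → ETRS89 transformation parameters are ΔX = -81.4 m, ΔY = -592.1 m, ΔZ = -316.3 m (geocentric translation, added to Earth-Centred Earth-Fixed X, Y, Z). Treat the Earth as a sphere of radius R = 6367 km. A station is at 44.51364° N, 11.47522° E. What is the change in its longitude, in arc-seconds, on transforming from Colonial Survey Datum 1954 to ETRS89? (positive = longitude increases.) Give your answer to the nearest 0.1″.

Δλ = -25.6″

sin φ = 0.701079, cos φ = 0.713084, sin λ = 0.198944, cos λ = 0.980011.
East component: ΔE = −sin λ·ΔX + cos λ·ΔY = −(0.198944)(-81.4) + (0.980011)(-592.1) = -564.07 m.
1° of latitude spans πR/180 = 111125 m; at latitude φ, 1° of longitude spans that × cos φ = 79241.5 m, so Δλ = -564.07 / 79241.5 × 3600 = -25.626″.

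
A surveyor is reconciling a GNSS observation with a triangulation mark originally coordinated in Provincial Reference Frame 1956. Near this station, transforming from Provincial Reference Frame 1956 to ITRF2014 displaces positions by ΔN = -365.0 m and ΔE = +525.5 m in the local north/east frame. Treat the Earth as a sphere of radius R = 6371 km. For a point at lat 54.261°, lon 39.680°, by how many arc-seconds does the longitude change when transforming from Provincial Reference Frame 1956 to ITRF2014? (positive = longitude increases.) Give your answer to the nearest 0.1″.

Δλ = 29.1″

At latitude 54.261°, cos φ = 0.584094.
One radian of longitude at latitude φ spans R cos φ, so Δλ = ΔE / (R cos φ) = 525.5 / (6371000 × 0.584094) = 1.4122e-04 rad = 29.128″.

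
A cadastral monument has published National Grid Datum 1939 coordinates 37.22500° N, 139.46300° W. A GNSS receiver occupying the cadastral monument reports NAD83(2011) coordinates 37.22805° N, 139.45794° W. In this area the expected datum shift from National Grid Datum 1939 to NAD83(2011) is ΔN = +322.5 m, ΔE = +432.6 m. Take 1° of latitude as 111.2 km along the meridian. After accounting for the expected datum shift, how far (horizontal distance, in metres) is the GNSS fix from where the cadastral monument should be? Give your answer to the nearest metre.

Observed coordinate differences: Δφ = +0.00305°, Δλ = +0.00506°.
Converting to metres (1° lat = 111200 m, cos φ = 0.796266): observed ΔN = 339.2 m, observed ΔE = 448.0 m.
Subtracting the expected shift leaves a residual of 339.2 − (322.5) = 16.7 m north and 448.0 − (432.6) = 15.4 m east.
Residual distance = √(16.7² + 15.4²) = 22.7 m.

23 m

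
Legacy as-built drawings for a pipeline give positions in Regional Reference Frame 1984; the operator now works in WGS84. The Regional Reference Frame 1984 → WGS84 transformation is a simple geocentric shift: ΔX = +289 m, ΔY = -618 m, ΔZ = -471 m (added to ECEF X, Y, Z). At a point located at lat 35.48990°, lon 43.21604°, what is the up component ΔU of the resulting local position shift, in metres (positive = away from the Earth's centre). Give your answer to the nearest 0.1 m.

ΔU = -446.5 m

At φ = 35.48990°, λ = 43.21604°: sin φ = 0.580559, cos φ = 0.814218, sin λ = 0.684751, cos λ = 0.728777.
ΔU = cos φ cos λ·ΔX + cos φ sin λ·ΔY + sin φ·ΔZ = (0.814218)(0.728777)(289) + (0.814218)(0.684751)(-618) + (0.580559)(-471) = -446.51 m.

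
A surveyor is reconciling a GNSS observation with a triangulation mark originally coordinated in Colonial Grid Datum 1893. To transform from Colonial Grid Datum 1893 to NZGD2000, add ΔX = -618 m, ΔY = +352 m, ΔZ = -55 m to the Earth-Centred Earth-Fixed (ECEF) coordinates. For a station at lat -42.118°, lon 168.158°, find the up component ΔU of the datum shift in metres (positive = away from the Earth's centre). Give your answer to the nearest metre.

ΔU = 539 m

At φ = -42.118°, λ = 168.158°: sin φ = -0.670660, cos φ = 0.741765, sin λ = 0.205214, cos λ = -0.978717.
ΔU = cos φ cos λ·ΔX + cos φ sin λ·ΔY + sin φ·ΔZ = (0.741765)(-0.978717)(-618) + (0.741765)(0.205214)(352) + (-0.670660)(-55) = 539.12 m.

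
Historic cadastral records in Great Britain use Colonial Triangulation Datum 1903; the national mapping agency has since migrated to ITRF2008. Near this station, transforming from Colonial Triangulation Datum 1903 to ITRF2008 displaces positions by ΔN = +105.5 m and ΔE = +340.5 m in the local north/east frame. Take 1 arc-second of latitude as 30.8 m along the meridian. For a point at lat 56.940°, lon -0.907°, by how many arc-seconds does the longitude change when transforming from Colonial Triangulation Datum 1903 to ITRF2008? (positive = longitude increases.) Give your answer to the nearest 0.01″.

Δλ = 20.27″

At latitude 56.940°, cos φ = 0.545517.
1″ of longitude at this latitude = 30.80 × cos φ = 16.8019 m, so Δλ = 340.5 / 16.8019 = 20.266″.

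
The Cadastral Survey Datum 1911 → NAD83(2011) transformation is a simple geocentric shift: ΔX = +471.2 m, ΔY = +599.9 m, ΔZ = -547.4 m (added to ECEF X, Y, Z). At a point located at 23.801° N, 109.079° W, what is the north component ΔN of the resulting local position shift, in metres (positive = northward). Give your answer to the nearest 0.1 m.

The local north axis is (−sin φ cos λ, −sin φ sin λ, cos φ), giving ΔN = 62.157 + 228.798 − 500.845 = -209.89 m.

ΔN = -209.9 m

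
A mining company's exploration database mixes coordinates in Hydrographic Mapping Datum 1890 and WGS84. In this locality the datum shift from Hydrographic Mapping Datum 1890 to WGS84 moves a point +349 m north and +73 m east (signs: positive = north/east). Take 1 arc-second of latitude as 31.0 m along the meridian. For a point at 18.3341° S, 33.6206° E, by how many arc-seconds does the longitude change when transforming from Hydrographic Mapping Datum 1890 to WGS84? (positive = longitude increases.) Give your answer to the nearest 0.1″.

Δλ = 2.5″

At latitude -18.3341°, cos φ = 0.949238.
1″ of longitude at this latitude = 31.00 × cos φ = 29.4264 m, so Δλ = 73.0 / 29.4264 = 2.481″.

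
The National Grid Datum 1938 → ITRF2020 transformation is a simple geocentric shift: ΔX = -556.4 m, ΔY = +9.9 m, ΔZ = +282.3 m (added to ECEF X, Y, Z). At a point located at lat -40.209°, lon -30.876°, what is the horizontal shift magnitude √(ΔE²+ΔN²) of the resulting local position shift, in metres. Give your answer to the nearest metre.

293 m

The local east axis at (φ, λ) is (−sin λ, cos λ, 0), so ΔE = −sin(-30.876°)·(-556.4) + cos(-30.876°)·9.9 = -277.04 m.
The local north axis is (−sin φ cos λ, −sin φ sin λ, cos φ), giving ΔN = -308.294 − 3.280 + 215.591 = -95.98 m.
Horizontal magnitude = √(ΔE² + ΔN²) = √((-277.04)² + (-95.98)²) = 293.19 m.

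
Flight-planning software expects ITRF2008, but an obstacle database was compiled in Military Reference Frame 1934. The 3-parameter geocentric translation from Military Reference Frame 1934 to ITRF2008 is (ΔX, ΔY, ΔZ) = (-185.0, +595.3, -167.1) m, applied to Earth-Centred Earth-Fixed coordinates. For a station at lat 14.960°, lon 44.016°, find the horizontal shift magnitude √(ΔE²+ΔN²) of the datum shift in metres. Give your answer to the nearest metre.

604 m

The local east axis at (φ, λ) is (−sin λ, cos λ, 0), so ΔE = −sin(44.016°)·(-185.0) + cos(44.016°)·595.3 = 556.66 m.
The local north axis is (−sin φ cos λ, −sin φ sin λ, cos φ), giving ΔN = 34.344 − 106.781 − 161.436 = -233.87 m.
Horizontal magnitude = √(ΔE² + ΔN²) = √(556.66² + (-233.87)²) = 603.79 m.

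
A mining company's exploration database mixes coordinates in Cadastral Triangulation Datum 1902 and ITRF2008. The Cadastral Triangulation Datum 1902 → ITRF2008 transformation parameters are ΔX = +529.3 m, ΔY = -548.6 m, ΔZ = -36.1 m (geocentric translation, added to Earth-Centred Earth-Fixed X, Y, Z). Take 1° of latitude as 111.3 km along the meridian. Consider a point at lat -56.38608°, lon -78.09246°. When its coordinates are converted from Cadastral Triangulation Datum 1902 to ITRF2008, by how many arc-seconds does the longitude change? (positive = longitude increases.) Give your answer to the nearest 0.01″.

sin φ = -0.832787, cos φ = 0.553594, sin λ = -0.978482, cos λ = 0.206333.
East component: ΔE = −sin λ·ΔX + cos λ·ΔY = −(-0.978482)(529.3) + (0.206333)(-548.6) = 404.72 m.
1° of latitude spans 111300 m; at latitude φ, 1° of longitude spans that × cos φ = 61615.0 m, so Δλ = 404.72 / 61615.0 × 3600 = 23.646″.

Δλ = 23.65″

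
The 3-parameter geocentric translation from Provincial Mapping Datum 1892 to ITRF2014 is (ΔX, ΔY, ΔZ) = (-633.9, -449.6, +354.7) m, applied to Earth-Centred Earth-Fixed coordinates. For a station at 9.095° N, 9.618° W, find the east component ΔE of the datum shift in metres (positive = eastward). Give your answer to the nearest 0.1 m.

ΔE = -549.2 m

The local east axis at (φ, λ) is (−sin λ, cos λ, 0), so ΔE = −sin(-9.618°)·(-633.9) + cos(-9.618°)·(-449.6) = -549.19 m.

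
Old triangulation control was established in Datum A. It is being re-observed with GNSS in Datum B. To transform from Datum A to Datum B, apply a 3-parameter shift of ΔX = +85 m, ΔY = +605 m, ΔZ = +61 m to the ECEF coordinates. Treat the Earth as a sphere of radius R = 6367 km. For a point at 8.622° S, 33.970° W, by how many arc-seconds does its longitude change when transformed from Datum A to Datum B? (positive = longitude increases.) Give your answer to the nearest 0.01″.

Δλ = 18.00″

sin φ = -0.149915, cos φ = 0.988699, sin λ = -0.558759, cos λ = 0.829330.
East component: ΔE = −sin λ·ΔX + cos λ·ΔY = −(-0.558759)(85) + (0.829330)(605) = 549.24 m.
1° of latitude spans πR/180 = 111125 m; at latitude φ, 1° of longitude spans that × cos φ = 109869.3 m, so Δλ = 549.24 / 109869.3 × 3600 = 17.996″.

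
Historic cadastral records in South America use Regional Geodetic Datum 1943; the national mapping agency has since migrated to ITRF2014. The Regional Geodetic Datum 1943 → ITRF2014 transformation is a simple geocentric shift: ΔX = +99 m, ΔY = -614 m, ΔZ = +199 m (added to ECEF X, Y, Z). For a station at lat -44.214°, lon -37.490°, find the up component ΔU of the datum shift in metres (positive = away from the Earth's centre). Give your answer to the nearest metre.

The local up (radial) axis is (cos φ cos λ, cos φ sin λ, sin φ), giving ΔU = 56.302 + 267.842 − 138.771 = 185.37 m.

ΔU = 185 m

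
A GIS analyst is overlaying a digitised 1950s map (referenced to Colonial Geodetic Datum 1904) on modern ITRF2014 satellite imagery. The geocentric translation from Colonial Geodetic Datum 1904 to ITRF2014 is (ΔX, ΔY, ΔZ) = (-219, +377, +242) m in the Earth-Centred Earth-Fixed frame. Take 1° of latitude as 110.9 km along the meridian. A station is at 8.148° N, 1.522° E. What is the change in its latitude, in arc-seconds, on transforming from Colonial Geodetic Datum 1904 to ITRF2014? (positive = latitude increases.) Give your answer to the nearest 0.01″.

Δφ = 8.74″

sin φ = 0.141731, cos φ = 0.989905, sin λ = 0.026561, cos λ = 0.999647.
North component: ΔN = −sin φ cos λ·ΔX − sin φ sin λ·ΔY + cos φ·ΔZ = −(0.141731)(0.999647)(-219) − (0.141731)(0.026561)(377) + (0.989905)(242) = 269.17 m.
1° of latitude spans 110900 m, so Δφ = 269.17 / 110900 × 3600 = 8.738″.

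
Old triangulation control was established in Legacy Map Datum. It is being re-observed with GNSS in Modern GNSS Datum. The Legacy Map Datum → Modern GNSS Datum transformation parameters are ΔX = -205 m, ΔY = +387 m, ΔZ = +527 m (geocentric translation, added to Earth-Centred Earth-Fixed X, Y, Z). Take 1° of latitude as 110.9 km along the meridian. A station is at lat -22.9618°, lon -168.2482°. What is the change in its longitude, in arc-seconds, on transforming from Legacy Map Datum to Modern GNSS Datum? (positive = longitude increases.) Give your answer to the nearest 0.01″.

Δλ = -14.83″

sin φ = -0.390117, cos φ = 0.920765, sin λ = -0.203673, cos λ = -0.979039.
East component: ΔE = −sin λ·ΔX + cos λ·ΔY = −(-0.203673)(-205) + (-0.979039)(387) = -420.64 m.
1° of latitude spans 110900 m; at latitude φ, 1° of longitude spans that × cos φ = 102112.9 m, so Δλ = -420.64 / 102112.9 × 3600 = -14.830″.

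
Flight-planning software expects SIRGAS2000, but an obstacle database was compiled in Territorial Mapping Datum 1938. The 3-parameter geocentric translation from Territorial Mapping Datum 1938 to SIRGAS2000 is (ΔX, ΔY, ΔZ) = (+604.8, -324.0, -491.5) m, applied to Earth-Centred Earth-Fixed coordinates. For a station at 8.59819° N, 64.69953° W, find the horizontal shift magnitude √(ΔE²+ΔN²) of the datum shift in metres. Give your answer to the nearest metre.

At φ = 8.59819°, λ = -64.69953°: sin φ = 0.149504, cos φ = 0.988761, sin λ = -0.904079, cos λ = 0.427365.
ΔE = −sin λ·ΔX + cos λ·ΔY = −(-0.904079)·(604.8) + (0.427365)·(-324.0) = 408.32 m.
ΔN = −sin φ cos λ·ΔX − sin φ sin λ·ΔY + cos φ·ΔZ = −(0.149504)(0.427365)(604.8) − (0.149504)(-0.904079)(-324.0) + (0.988761)(-491.5) = -568.41 m.
Horizontal magnitude = √(ΔE² + ΔN²) = √(408.32² + (-568.41)²) = 699.87 m.

700 m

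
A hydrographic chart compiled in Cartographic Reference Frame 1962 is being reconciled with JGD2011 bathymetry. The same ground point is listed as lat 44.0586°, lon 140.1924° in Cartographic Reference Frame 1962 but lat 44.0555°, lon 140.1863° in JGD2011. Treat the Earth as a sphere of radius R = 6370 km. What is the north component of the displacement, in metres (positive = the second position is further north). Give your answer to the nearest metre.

Δφ = 44.0555° − 44.0586° = -0.0031°; Δλ = 140.1863° − 140.1924° = -0.0061°.
1° along a meridian = πR/180 = 111177 m.
ΔN = Δφ × 111177 = -344.7 m; ΔE = Δλ × 111177 × cos(44.0586°) = -0.0061 × 111177 × 0.718629 = -487.4 m.

ΔN = -345 m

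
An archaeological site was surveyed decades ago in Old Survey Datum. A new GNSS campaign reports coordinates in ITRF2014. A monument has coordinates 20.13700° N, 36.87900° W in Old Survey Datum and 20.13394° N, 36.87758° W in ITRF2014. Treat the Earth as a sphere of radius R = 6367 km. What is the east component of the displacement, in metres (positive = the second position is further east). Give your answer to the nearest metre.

Δφ = 20.13394° − 20.13700° = -0.00306°; Δλ = -36.87758° − -36.87900° = +0.00142°.
1° along a meridian = πR/180 = 111125 m.
ΔN = Δφ × 111125 = -340.0 m; ΔE = Δλ × 111125 × cos(20.13700°) = +0.00142 × 111125 × 0.938872 = 148.2 m.

ΔE = 148 m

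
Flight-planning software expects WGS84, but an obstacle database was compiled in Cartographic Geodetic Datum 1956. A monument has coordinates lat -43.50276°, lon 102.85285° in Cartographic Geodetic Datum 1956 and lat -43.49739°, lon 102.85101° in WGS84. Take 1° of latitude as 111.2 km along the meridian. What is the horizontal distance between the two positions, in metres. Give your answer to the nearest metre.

Δφ = -43.49739° − -43.50276° = +0.00537°; Δλ = 102.85101° − 102.85285° = -0.00184°.
ΔN = Δφ × 111200 = 597.1 m; ΔE = Δλ × 111200 × cos(-43.50276°) = -0.00184 × 111200 × 0.725341 = -148.4 m.
Distance = √(ΔE² + ΔN²) = √((-148.4)² + 597.1²) = 615.3 m.

615 m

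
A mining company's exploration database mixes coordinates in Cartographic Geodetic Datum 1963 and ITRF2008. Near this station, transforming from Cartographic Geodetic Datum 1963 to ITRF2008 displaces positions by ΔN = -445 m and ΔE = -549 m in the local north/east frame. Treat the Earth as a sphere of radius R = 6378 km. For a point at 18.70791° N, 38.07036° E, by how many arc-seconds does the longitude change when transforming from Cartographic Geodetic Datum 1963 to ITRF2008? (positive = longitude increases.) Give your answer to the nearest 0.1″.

Δλ = -18.7″

At latitude 18.70791°, cos φ = 0.947166.
One radian of longitude at latitude φ spans R cos φ, so Δλ = ΔE / (R cos φ) = -549.0 / (6378000 × 0.947166) = -9.0879e-05 rad = -18.745″.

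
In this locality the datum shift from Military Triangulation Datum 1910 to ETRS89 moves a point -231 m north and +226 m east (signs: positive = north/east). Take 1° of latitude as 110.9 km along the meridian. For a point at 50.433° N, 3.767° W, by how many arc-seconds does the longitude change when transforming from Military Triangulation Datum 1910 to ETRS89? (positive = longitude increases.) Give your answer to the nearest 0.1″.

At latitude 50.433°, cos φ = 0.636980.
1° of longitude at this latitude = 110.9 × cos φ = 70.64 km, so Δλ = 226.0 / 70641.1 = 0.0031993° = 11.517″.

Δλ = 11.5″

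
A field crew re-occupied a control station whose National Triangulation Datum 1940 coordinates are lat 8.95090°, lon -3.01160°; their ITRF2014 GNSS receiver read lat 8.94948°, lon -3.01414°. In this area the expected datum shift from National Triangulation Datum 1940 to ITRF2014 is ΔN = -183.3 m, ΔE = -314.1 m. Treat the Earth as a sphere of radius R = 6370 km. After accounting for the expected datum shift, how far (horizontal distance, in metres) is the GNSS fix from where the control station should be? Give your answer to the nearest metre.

43 m

Observed coordinate differences: Δφ = -0.00142°, Δλ = -0.00254°.
Converting to metres (1° lat = 111177 m, cos φ = 0.987822): observed ΔN = -157.9 m, observed ΔE = -279.0 m.
Subtracting the expected shift leaves a residual of -157.9 − (-183.3) = 25.4 m north and -279.0 − (-314.1) = 35.1 m east.
Residual distance = √(25.4² + 35.1²) = 43.4 m.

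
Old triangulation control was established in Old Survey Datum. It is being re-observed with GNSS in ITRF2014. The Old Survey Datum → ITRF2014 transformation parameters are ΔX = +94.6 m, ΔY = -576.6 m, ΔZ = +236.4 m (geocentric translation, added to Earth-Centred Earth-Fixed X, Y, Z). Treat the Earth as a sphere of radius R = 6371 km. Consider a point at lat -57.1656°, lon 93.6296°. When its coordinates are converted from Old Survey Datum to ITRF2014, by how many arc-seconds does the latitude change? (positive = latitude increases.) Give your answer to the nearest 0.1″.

Δφ = -11.7″

sin φ = -0.840241, cos φ = 0.542213, sin λ = 0.997994, cos λ = -0.063306.
North component: ΔN = −sin φ cos λ·ΔX − sin φ sin λ·ΔY + cos φ·ΔZ = −(-0.840241)(-0.063306)(94.6) − (-0.840241)(0.997994)(-576.6) + (0.542213)(236.4) = -360.36 m.
1° of latitude spans πR/180 = 111195 m, so Δφ = -360.36 / 111195 × 3600 = -11.667″.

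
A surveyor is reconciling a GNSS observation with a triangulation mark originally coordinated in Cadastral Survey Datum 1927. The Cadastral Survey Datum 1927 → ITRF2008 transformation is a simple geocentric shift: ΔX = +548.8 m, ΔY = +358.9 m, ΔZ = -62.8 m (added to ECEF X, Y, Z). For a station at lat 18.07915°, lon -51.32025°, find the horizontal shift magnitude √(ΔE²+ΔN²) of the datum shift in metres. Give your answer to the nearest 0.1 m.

The local east axis at (φ, λ) is (−sin λ, cos λ, 0), so ΔE = −sin(-51.32025°)·548.8 + cos(-51.32025°)·358.9 = 652.72 m.
The local north axis is (−sin φ cos λ, −sin φ sin λ, cos φ), giving ΔN = -106.438 + 86.947 − 59.699 = -79.19 m.
Horizontal magnitude = √(ΔE² + ΔN²) = √(652.72² + (-79.19)²) = 657.51 m.

657.5 m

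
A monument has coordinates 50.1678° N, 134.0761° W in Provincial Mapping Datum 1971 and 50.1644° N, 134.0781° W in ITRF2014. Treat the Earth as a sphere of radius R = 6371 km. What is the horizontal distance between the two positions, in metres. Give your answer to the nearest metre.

404 m

Δφ = 50.1644° − 50.1678° = -0.0034°; Δλ = -134.0781° − -134.0761° = -0.0020°.
1° along a meridian = πR/180 = 111195 m.
ΔN = Δφ × 111195 = -378.1 m; ΔE = Δλ × 111195 × cos(50.1678°) = -0.0020 × 111195 × 0.640541 = -142.4 m.
Distance = √(ΔE² + ΔN²) = √((-142.4)² + (-378.1)²) = 404.0 m.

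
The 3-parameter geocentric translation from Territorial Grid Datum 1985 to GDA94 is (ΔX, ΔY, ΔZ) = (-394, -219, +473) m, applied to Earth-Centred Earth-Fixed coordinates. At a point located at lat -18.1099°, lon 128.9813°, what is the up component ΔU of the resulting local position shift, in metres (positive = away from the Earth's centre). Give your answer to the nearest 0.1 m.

ΔU = -73.3 m

The local up (radial) axis is (cos φ cos λ, cos φ sin λ, sin φ), giving ΔU = 235.574 − 161.807 − 147.028 = -73.26 m.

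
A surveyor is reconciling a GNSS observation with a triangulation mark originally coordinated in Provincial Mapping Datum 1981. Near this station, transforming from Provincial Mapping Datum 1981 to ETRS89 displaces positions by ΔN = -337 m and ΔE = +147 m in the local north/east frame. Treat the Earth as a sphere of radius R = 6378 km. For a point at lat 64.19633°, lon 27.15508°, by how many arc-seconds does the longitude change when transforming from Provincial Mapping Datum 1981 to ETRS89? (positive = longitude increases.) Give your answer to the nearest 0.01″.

Δλ = 10.92″

At latitude 64.19633°, cos φ = 0.435289.
One radian of longitude at latitude φ spans R cos φ, so Δλ = ΔE / (R cos φ) = 147.0 / (6378000 × 0.435289) = 5.2949e-05 rad = 10.921″.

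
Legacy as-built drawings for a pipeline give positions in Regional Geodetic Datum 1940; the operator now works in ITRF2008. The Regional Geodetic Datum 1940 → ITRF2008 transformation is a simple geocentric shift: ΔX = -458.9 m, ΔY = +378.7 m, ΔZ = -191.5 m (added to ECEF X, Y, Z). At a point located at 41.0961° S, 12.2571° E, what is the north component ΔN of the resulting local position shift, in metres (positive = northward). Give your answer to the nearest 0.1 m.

ΔN = -386.2 m

At φ = -41.0961°, λ = 12.2571°: sin φ = -0.657324, cos φ = 0.753608, sin λ = 0.212299, cos λ = 0.977205.
ΔN = −sin φ cos λ·ΔX − sin φ sin λ·ΔY + cos φ·ΔZ = −(-0.657324)(0.977205)(-458.9) − (-0.657324)(0.212299)(378.7) + (0.753608)(-191.5) = -386.24 m.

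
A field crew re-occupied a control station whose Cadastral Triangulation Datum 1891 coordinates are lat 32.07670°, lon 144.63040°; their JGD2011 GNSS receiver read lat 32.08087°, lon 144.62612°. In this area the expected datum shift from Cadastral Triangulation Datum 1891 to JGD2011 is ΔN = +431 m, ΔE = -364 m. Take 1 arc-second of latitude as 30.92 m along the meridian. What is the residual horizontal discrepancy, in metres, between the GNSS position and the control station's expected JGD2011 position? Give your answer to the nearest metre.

Observed coordinate differences: Δφ = +0.00417°, Δλ = -0.00428°.
Converting to metres (1° lat = 111312 m, cos φ = 0.847338): observed ΔN = 464.2 m, observed ΔE = -403.7 m.
Subtracting the expected shift leaves a residual of 464.2 − (431) = 33.2 m north and -403.7 − (-364) = -39.7 m east.
Residual distance = √(33.2² + (-39.7)²) = 51.7 m.

52 m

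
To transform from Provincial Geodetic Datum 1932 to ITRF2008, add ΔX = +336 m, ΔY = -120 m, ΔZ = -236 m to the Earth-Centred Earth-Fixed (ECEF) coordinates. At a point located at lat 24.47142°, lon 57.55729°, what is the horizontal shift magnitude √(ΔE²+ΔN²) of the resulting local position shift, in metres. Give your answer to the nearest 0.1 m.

The local east axis at (φ, λ) is (−sin λ, cos λ, 0), so ΔE = −sin(57.55729°)·336 + cos(57.55729°)·(-120) = -347.93 m.
The local north axis is (−sin φ cos λ, −sin φ sin λ, cos φ), giving ΔN = -74.666 + 41.951 − 214.800 = -247.52 m.
Horizontal magnitude = √(ΔE² + ΔN²) = √((-347.93)² + (-247.52)²) = 426.99 m.

427.0 m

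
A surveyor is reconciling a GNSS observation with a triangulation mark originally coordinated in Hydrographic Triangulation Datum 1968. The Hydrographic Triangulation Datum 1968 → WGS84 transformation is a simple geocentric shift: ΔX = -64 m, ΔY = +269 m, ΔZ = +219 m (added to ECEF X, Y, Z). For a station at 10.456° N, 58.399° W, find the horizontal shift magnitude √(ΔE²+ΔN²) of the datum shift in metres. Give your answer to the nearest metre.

At φ = 10.456°, λ = -58.399°: sin φ = 0.181480, cos φ = 0.983395, sin λ = -0.851718, cos λ = 0.524001.
ΔE = −sin λ·ΔX + cos λ·ΔY = −(-0.851718)·(-64) + (0.524001)·(269) = 86.45 m.
ΔN = −sin φ cos λ·ΔX − sin φ sin λ·ΔY + cos φ·ΔZ = −(0.181480)(0.524001)(-64) − (0.181480)(-0.851718)(269) + (0.983395)(219) = 263.03 m.
Horizontal magnitude = √(ΔE² + ΔN²) = √(86.45² + 263.03²) = 276.87 m.

277 m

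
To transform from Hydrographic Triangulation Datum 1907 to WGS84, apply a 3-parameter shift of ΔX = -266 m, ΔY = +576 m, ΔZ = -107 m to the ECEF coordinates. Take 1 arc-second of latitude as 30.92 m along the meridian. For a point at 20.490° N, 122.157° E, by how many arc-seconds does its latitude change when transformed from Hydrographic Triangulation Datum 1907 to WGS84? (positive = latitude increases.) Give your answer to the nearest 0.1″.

sin φ = 0.350044, cos φ = 0.936733, sin λ = 0.846593, cos λ = -0.532241.
North component: ΔN = −sin φ cos λ·ΔX − sin φ sin λ·ΔY + cos φ·ΔZ = −(0.350044)(-0.532241)(-266) − (0.350044)(0.846593)(576) + (0.936733)(-107) = -320.48 m.
1° of latitude spans 3600 × 30.92 = 111312 m, so Δφ = -320.48 / 111312 × 3600 = -10.365″.

Δφ = -10.4″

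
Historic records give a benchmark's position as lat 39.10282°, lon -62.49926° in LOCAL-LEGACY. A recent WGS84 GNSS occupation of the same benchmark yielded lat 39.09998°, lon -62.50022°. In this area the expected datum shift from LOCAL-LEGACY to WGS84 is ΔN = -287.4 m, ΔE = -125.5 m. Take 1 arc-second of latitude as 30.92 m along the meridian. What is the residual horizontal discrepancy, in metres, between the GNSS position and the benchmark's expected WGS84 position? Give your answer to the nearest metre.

Observed coordinate differences: Δφ = -0.00284°, Δλ = -0.00096°.
Converting to metres (1° lat = 111312 m, cos φ = 0.776015): observed ΔN = -316.1 m, observed ΔE = -82.9 m.
Subtracting the expected shift leaves a residual of -316.1 − (-287.4) = -28.7 m north and -82.9 − (-125.5) = 42.6 m east.
Residual distance = √((-28.7)² + 42.6²) = 51.4 m.

51 m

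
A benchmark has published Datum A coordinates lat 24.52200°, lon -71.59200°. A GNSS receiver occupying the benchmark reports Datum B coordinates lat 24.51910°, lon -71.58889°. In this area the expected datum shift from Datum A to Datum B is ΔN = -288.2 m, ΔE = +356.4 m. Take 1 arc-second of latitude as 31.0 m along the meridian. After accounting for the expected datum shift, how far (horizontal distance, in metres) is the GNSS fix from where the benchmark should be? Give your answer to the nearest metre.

Observed coordinate differences: Δφ = -0.00290°, Δλ = +0.00311°.
Converting to metres (1° lat = 111600 m, cos φ = 0.909802): observed ΔN = -323.6 m, observed ΔE = 315.8 m.
Subtracting the expected shift leaves a residual of -323.6 − (-288.2) = -35.4 m north and 315.8 − (356.4) = -40.6 m east.
Residual distance = √((-35.4)² + (-40.6)²) = 53.9 m.

54 m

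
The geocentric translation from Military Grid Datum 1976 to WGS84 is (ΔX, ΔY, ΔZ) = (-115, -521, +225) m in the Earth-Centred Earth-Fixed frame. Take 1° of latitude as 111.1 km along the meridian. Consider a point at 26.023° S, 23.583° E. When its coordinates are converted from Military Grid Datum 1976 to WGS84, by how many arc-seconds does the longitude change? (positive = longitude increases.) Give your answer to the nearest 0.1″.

sin φ = -0.438732, cos φ = 0.898618, sin λ = 0.400077, cos λ = 0.916481.
East component: ΔE = −sin λ·ΔX + cos λ·ΔY = −(0.400077)(-115) + (0.916481)(-521) = -431.48 m.
1° of latitude spans 111100 m; at latitude φ, 1° of longitude spans that × cos φ = 99836.5 m, so Δλ = -431.48 / 99836.5 × 3600 = -15.559″.

Δλ = -15.6″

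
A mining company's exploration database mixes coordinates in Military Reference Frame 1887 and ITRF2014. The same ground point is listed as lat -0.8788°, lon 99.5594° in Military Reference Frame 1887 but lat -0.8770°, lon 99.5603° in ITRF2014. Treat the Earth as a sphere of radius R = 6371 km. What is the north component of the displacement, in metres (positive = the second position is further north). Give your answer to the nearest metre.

ΔN = 200 m

Δφ = -0.8770° − -0.8788° = +0.0018°; Δλ = 99.5603° − 99.5594° = +0.0009°.
1° along a meridian = πR/180 = 111195 m.
ΔN = Δφ × 111195 = 200.2 m; ΔE = Δλ × 111195 × cos(-0.8788°) = +0.0009 × 111195 × 0.999882 = 100.1 m.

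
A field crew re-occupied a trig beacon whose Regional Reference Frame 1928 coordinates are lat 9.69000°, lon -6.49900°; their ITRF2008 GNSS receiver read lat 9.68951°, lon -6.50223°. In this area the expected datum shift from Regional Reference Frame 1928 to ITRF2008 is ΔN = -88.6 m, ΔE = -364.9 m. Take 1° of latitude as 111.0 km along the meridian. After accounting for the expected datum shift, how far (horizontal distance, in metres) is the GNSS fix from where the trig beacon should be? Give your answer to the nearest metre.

36 m

Observed coordinate differences: Δφ = -0.00049°, Δλ = -0.00323°.
Converting to metres (1° lat = 111000 m, cos φ = 0.985733): observed ΔN = -54.4 m, observed ΔE = -353.4 m.
Subtracting the expected shift leaves a residual of -54.4 − (-88.6) = 34.2 m north and -353.4 − (-364.9) = 11.5 m east.
Residual distance = √(34.2² + 11.5²) = 36.1 m.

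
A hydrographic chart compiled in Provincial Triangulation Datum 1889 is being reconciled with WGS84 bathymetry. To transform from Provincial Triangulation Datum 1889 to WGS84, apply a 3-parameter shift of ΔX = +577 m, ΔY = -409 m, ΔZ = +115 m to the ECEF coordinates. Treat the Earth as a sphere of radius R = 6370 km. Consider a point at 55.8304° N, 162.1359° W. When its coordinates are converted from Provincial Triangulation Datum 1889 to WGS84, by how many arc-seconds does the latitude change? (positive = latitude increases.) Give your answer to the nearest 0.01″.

Δφ = 13.44″

sin φ = 0.827379, cos φ = 0.561644, sin λ = -0.306760, cos λ = -0.951787.
North component: ΔN = −sin φ cos λ·ΔX − sin φ sin λ·ΔY + cos φ·ΔZ = −(0.827379)(-0.951787)(577) − (0.827379)(-0.306760)(-409) + (0.561644)(115) = 415.16 m.
1° of latitude spans πR/180 = 111177 m, so Δφ = 415.16 / 111177 × 3600 = 13.443″.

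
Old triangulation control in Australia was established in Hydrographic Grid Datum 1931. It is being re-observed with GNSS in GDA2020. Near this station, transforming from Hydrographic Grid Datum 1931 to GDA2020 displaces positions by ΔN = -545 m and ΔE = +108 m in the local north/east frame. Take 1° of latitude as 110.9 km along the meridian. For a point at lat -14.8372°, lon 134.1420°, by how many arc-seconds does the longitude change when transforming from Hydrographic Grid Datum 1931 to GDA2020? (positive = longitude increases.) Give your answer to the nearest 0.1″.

At latitude -14.8372°, cos φ = 0.966657.
1° of longitude at this latitude = 110.9 × cos φ = 107.20 km, so Δλ = 108.0 / 107202.3 = 0.0010074° = 3.627″.

Δλ = 3.6″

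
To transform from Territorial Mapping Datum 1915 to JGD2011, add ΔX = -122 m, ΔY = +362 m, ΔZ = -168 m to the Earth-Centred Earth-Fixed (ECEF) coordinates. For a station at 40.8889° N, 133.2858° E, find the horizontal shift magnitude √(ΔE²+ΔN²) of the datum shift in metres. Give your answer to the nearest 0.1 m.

388.5 m

The local east axis at (φ, λ) is (−sin λ, cos λ, 0), so ΔE = −sin(133.2858°)·(-122) + cos(133.2858°)·362 = -159.39 m.
The local north axis is (−sin φ cos λ, −sin φ sin λ, cos φ), giving ΔN = -54.755 − 172.496 − 127.005 = -354.26 m.
Horizontal magnitude = √(ΔE² + ΔN²) = √((-159.39)² + (-354.26)²) = 388.46 m.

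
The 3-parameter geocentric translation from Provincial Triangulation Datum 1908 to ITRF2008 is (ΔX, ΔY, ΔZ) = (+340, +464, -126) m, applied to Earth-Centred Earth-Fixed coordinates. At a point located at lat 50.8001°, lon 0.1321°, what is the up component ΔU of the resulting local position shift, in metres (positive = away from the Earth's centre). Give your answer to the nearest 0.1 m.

At φ = 50.8001°, λ = 0.1321°: sin φ = 0.774946, cos φ = 0.632028, sin λ = 0.002306, cos λ = 0.999997.
ΔU = cos φ cos λ·ΔX + cos φ sin λ·ΔY + sin φ·ΔZ = (0.632028)(0.999997)(340) + (0.632028)(0.002306)(464) + (0.774946)(-126) = 117.92 m.

ΔU = 117.9 m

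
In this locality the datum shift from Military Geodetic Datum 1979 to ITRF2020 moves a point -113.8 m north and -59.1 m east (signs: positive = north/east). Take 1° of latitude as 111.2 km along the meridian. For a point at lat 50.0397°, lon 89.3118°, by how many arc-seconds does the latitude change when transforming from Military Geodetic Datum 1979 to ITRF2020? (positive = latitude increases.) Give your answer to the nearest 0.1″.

1° of latitude = 111.2 km, so Δφ = -113.8 / 111200 = -0.0010234° = -3.684″.

Δφ = -3.7″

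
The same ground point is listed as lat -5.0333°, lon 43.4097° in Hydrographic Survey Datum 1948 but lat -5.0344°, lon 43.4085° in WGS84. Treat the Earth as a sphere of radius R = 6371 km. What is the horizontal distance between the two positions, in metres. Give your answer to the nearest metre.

181 m

Δφ = -5.0344° − -5.0333° = -0.0011°; Δλ = 43.4085° − 43.4097° = -0.0012°.
1° along a meridian = πR/180 = 111195 m.
ΔN = Δφ × 111195 = -122.3 m; ΔE = Δλ × 111195 × cos(-5.0333°) = -0.0012 × 111195 × 0.996144 = -132.9 m.
Distance = √(ΔE² + ΔN²) = √((-132.9)² + (-122.3)²) = 180.6 m.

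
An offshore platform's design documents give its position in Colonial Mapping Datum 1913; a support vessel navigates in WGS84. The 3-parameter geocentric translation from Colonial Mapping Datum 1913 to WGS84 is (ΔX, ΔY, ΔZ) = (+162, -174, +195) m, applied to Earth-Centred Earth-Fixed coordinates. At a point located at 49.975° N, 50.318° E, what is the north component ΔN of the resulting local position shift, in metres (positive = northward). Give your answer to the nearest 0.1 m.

At φ = 49.975°, λ = 50.318°: sin φ = 0.765764, cos φ = 0.643122, sin λ = 0.769600, cos λ = 0.638526.
ΔN = −sin φ cos λ·ΔX − sin φ sin λ·ΔY + cos φ·ΔZ = −(0.765764)(0.638526)(162) − (0.765764)(0.769600)(-174) + (0.643122)(195) = 148.74 m.

ΔN = 148.7 m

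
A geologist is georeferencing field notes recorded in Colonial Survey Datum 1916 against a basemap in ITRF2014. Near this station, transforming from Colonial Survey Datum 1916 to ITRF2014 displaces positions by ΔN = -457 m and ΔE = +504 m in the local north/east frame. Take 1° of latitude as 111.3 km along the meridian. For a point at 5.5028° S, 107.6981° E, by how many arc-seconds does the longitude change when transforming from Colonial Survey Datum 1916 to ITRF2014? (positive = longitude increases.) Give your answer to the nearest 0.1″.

Δλ = 16.4″

At latitude -5.5028°, cos φ = 0.995392.
1° of longitude at this latitude = 111.3 × cos φ = 110.79 km, so Δλ = 504.0 / 110787.1 = 0.0045493° = 16.377″.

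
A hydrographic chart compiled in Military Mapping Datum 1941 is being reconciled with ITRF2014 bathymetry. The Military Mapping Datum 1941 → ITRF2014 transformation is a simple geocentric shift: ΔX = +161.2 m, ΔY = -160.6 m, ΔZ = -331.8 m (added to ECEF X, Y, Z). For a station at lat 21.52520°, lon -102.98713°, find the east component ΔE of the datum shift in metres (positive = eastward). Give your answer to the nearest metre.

ΔE = 193 m

At φ = 21.52520°, λ = -102.98713°: sin φ = 0.366910, cos φ = 0.930256, sin λ = -0.974421, cos λ = -0.224732.
ΔE = −sin λ·ΔX + cos λ·ΔY = −(-0.974421)·(161.2) + (-0.224732)·(-160.6) = 193.17 m.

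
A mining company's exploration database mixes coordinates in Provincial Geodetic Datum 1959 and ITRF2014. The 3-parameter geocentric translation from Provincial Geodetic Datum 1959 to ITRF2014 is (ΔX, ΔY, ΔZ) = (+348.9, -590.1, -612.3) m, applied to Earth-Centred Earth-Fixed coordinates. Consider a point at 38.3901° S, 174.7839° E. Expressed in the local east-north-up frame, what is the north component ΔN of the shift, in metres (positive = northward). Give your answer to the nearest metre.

The local north axis is (−sin φ cos λ, −sin φ sin λ, cos φ), giving ΔN = -215.774 − 33.316 − 479.921 = -729.01 m.

ΔN = -729 m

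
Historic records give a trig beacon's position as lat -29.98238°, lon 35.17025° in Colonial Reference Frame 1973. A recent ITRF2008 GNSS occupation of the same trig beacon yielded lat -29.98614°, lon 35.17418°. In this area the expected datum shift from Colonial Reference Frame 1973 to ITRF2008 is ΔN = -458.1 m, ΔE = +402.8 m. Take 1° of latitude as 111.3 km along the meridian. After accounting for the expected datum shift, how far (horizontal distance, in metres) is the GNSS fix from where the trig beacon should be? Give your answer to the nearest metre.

Observed coordinate differences: Δφ = -0.00376°, Δλ = +0.00393°.
Converting to metres (1° lat = 111300 m, cos φ = 0.866179): observed ΔN = -418.5 m, observed ΔE = 378.9 m.
Subtracting the expected shift leaves a residual of -418.5 − (-458.1) = 39.6 m north and 378.9 − (402.8) = -23.9 m east.
Residual distance = √(39.6² + (-23.9)²) = 46.3 m.

46 m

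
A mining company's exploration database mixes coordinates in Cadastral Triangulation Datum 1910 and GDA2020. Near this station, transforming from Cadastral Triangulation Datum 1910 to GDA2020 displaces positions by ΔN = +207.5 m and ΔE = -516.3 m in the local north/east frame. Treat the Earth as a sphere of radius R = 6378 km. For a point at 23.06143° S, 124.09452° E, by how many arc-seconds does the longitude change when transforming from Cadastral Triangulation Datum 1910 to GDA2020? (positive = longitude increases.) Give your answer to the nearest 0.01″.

Δλ = -18.15″

At latitude -23.06143°, cos φ = 0.920085.
One radian of longitude at latitude φ spans R cos φ, so Δλ = ΔE / (R cos φ) = -516.3 / (6378000 × 0.920085) = -8.7981e-05 rad = -18.147″.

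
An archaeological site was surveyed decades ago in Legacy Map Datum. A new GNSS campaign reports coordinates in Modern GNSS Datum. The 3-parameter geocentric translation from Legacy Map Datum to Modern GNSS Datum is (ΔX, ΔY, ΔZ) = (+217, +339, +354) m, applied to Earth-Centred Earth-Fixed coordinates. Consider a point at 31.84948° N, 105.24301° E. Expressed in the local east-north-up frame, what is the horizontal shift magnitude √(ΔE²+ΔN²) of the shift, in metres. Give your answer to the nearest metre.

338 m

The local east axis at (φ, λ) is (−sin λ, cos λ, 0), so ΔE = −sin(105.24301°)·217 + cos(105.24301°)·339 = -298.49 m.
The local north axis is (−sin φ cos λ, −sin φ sin λ, cos φ), giving ΔN = 30.106 − 172.593 + 300.701 = 158.21 m.
Horizontal magnitude = √(ΔE² + ΔN²) = √((-298.49)² + 158.21²) = 337.83 m.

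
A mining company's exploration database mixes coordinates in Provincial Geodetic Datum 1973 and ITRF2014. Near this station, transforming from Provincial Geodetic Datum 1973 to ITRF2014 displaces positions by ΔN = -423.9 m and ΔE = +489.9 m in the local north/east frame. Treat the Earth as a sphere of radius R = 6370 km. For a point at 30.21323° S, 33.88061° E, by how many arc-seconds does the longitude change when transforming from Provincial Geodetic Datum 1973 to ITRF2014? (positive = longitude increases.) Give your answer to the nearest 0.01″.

Δλ = 18.36″

At latitude -30.21323°, cos φ = 0.864159.
One radian of longitude at latitude φ spans R cos φ, so Δλ = ΔE / (R cos φ) = 489.9 / (6370000 × 0.864159) = 8.8997e-05 rad = 18.357″.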